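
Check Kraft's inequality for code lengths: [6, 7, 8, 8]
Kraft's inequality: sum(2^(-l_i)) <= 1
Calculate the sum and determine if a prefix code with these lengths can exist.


Sum = 2^(-6) + 2^(-7) + 2^(-8) + 2^(-8)
    = 0.015625 + 0.0078125 + 0.00390625 + 0.00390625
    = 8/256 = 0.03125
Since 0.03125 <= 1, Kraft's inequality IS satisfied.
A prefix code with these lengths CAN exist.

Kraft sum = 0.03125. Satisfied.


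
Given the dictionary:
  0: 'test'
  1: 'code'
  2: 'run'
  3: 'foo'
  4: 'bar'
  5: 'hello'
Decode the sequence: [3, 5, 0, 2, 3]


Look up each index in the dictionary:
  3 -> 'foo'
  5 -> 'hello'
  0 -> 'test'
  2 -> 'run'
  3 -> 'foo'

Decoded: "foo hello test run foo"


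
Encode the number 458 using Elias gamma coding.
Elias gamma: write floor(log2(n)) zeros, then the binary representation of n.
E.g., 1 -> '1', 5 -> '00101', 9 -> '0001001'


num_bits = floor(log2(458)) + 1 = 9
leading_zeros = num_bits - 1 = 8
binary(458) = 111001010

Elias gamma(458) = '00000000' + '111001010' = 00000000111001010 (17 bits)


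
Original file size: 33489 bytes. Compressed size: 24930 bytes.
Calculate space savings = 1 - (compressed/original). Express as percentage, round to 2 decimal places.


ratio = compressed/original = 24930/33489 = 0.744424
savings = 1 - ratio = 1 - 0.744424 = 0.255576
as a percentage: 0.255576 * 100 = 25.56%

Space savings = 1 - 24930/33489 = 25.56%


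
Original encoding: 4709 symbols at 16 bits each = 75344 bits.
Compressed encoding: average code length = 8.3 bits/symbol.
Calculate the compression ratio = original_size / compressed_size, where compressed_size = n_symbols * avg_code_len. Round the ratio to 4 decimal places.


original_size = n_symbols * orig_bits = 4709 * 16 = 75344 bits
compressed_size = n_symbols * avg_code_len = 4709 * 8.3 = 39084.7 bits
ratio = original_size / compressed_size = 75344 / 39084.7 = 1.9277

Compression ratio = 1.9277


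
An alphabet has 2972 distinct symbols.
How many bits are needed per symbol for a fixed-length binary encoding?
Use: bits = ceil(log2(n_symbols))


log2(2972) = 11.5372
Bracket: 2^11 = 2048 < 2972 <= 2^12 = 4096
So ceil(log2(2972)) = 12

bits = ceil(log2(2972)) = ceil(11.5372) = 12 bits


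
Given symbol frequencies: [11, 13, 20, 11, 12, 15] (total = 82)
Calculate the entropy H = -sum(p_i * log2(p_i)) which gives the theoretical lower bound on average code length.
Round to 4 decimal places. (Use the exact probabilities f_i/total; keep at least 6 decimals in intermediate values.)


Per-symbol terms -p_i * log2(p_i) with p_i = f_i/82:
  p = 11/82 = 0.134146: log2(p) = -2.898120, -p*log2(p) = 0.388772
  p = 13/82 = 0.158537: log2(p) = -2.657112, -p*log2(p) = 0.421250
  p = 20/82 = 0.243902: log2(p) = -2.035624, -p*log2(p) = 0.496494
  p = 11/82 = 0.134146: log2(p) = -2.898120, -p*log2(p) = 0.388772
  p = 12/82 = 0.146341: log2(p) = -2.772590, -p*log2(p) = 0.405745
  p = 15/82 = 0.182927: log2(p) = -2.450661, -p*log2(p) = 0.448292
H = 0.388772 + 0.421250 + 0.496494 + 0.388772 + 0.405745 + 0.448292 = 2.549325

H = 2.5493 bits/symbol


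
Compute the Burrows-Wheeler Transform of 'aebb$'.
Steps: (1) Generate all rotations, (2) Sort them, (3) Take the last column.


Rotations (sorted):
  0: $aebb -> last char: b
  1: aebb$ -> last char: $
  2: b$aeb -> last char: b
  3: bb$ae -> last char: e
  4: ebb$a -> last char: a


BWT = b$bea


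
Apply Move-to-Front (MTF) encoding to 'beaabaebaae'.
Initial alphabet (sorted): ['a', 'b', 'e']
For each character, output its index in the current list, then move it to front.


MTF encoding:
'b': index 1 in ['a', 'b', 'e'] -> ['b', 'a', 'e']
'e': index 2 in ['b', 'a', 'e'] -> ['e', 'b', 'a']
'a': index 2 in ['e', 'b', 'a'] -> ['a', 'e', 'b']
'a': index 0 in ['a', 'e', 'b'] -> ['a', 'e', 'b']
'b': index 2 in ['a', 'e', 'b'] -> ['b', 'a', 'e']
'a': index 1 in ['b', 'a', 'e'] -> ['a', 'b', 'e']
'e': index 2 in ['a', 'b', 'e'] -> ['e', 'a', 'b']
'b': index 2 in ['e', 'a', 'b'] -> ['b', 'e', 'a']
'a': index 2 in ['b', 'e', 'a'] -> ['a', 'b', 'e']
'a': index 0 in ['a', 'b', 'e'] -> ['a', 'b', 'e']
'e': index 2 in ['a', 'b', 'e'] -> ['e', 'a', 'b']


Output: [1, 2, 2, 0, 2, 1, 2, 2, 2, 0, 2]


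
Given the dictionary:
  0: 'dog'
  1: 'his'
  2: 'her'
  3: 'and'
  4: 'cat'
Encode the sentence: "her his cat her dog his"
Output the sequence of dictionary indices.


Look up each word in the dictionary:
  'her' -> 2
  'his' -> 1
  'cat' -> 4
  'her' -> 2
  'dog' -> 0
  'his' -> 1

Encoded: [2, 1, 4, 2, 0, 1]


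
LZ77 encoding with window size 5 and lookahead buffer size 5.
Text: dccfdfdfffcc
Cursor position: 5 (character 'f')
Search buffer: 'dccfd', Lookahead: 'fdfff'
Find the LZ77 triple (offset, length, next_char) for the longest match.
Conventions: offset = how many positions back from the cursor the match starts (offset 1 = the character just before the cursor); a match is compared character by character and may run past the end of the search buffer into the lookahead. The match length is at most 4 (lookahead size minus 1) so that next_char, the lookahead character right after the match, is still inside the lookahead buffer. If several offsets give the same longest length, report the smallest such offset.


Try each offset into the search buffer:
  offset=1 (pos 4, char 'd'): match length 0
  offset=2 (pos 3, char 'f'): match length 3
  offset=3 (pos 2, char 'c'): match length 0
  offset=4 (pos 1, char 'c'): match length 0
  offset=5 (pos 0, char 'd'): match length 0
Longest match has length 3 at offset 2.
next_char = character at position 5 + 3 = 8 -> 'f'

Best match: offset=2, length=3 (matching 'fdf' starting at position 3)
LZ77 triple: (2, 3, 'f')


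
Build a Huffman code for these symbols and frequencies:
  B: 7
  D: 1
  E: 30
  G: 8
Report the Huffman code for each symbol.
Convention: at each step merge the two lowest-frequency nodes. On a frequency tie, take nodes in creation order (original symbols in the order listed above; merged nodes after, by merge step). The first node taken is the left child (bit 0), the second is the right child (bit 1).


Huffman tree construction:
Step 1: Merge D(1) + B(7) = 8
Step 2: Merge G(8) + (D+B)(8) = 16
Step 3: Merge (G+(D+B))(16) + E(30) = 46
Read each symbol's code off the tree from the root (left child = 0, right child = 1).

Codes:
  B: 011 (length 3)
  D: 010 (length 3)
  E: 1 (length 1)
  G: 00 (length 2)
Average code length: 70/46 = 1.5217 bits/symbol


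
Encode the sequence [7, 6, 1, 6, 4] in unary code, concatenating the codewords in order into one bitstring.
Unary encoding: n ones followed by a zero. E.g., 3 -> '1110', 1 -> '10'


Encode each number as n ones followed by a terminating 0:
  7 -> 11111110 (8 bits)
  6 -> 1111110 (7 bits)
  1 -> 10 (2 bits)
  6 -> 1111110 (7 bits)
  4 -> 11110 (5 bits)
Total length = 8 + 7 + 2 + 7 + 5 = 29 bits.

Unary([7, 6, 1, 6, 4]) = 11111110111111010111111011110 (29 bits)


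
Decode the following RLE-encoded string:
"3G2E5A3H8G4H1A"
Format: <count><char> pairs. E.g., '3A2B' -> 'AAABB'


Expanding each <count><char> pair:
  3G -> 'GGG'
  2E -> 'EE'
  5A -> 'AAAAA'
  3H -> 'HHH'
  8G -> 'GGGGGGGG'
  4H -> 'HHHH'
  1A -> 'A'

Decoded = GGGEEAAAAAHHHGGGGGGGGHHHHA


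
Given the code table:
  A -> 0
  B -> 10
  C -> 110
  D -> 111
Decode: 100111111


Decoding:
10 -> B
0 -> A
111 -> D
111 -> D


Result: BADD


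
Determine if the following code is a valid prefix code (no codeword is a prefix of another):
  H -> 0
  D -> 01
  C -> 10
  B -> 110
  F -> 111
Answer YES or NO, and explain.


Checking each pair (does one codeword prefix another?):
  H='0' vs D='01': prefix -- VIOLATION

NO -- this is NOT a valid prefix code. H (0) is a prefix of D (01).


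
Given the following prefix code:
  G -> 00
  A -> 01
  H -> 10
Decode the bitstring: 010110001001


Decoding step by step:
Bits 01 -> A
Bits 01 -> A
Bits 10 -> H
Bits 00 -> G
Bits 10 -> H
Bits 01 -> A


Decoded message: AAHGHA


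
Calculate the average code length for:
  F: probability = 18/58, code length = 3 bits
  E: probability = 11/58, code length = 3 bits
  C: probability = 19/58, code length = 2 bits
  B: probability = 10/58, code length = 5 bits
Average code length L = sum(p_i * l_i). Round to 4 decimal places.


Weighted contributions p_i * l_i:
  F: (18/58) * 3 = 54/58
  E: (11/58) * 3 = 33/58
  C: (19/58) * 2 = 38/58
  B: (10/58) * 5 = 50/58
Sum = (54 + 33 + 38 + 50)/58 = 175/58

L = 175/58 = 3.0172 bits/symbol


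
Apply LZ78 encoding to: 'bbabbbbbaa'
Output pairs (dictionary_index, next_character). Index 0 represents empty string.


LZ78 encoding steps:
Dictionary: {0: ''}
Step 1: w='' (idx 0), next='b' -> output (0, 'b'), add 'b' as idx 1
Step 2: w='b' (idx 1), next='a' -> output (1, 'a'), add 'ba' as idx 2
Step 3: w='b' (idx 1), next='b' -> output (1, 'b'), add 'bb' as idx 3
Step 4: w='bb' (idx 3), next='b' -> output (3, 'b'), add 'bbb' as idx 4
Step 5: w='' (idx 0), next='a' -> output (0, 'a'), add 'a' as idx 5
Step 6: w='a' (idx 5), end of input -> output (5, '')


Encoded: [(0, 'b'), (1, 'a'), (1, 'b'), (3, 'b'), (0, 'a'), (5, '')]


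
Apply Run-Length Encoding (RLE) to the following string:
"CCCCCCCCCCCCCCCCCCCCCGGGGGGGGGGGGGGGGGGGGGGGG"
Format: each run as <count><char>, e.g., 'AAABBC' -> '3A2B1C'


Scanning runs left to right:
  i=0: run of 'C' x 21 -> '21C'
  i=21: run of 'G' x 24 -> '24G'

RLE = 21C24G


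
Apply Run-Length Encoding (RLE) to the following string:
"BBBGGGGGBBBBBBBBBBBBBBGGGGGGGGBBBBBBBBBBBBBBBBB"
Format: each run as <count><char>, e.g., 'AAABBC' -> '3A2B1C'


Scanning runs left to right:
  i=0: run of 'B' x 3 -> '3B'
  i=3: run of 'G' x 5 -> '5G'
  i=8: run of 'B' x 14 -> '14B'
  i=22: run of 'G' x 8 -> '8G'
  i=30: run of 'B' x 17 -> '17B'

RLE = 3B5G14B8G17B


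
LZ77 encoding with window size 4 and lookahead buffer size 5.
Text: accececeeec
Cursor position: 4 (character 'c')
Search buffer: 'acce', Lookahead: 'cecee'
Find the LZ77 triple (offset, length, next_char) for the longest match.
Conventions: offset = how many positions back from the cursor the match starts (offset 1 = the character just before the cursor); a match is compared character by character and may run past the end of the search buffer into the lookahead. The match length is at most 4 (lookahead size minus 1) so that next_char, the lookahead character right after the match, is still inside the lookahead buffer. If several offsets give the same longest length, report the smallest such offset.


Try each offset into the search buffer:
  offset=1 (pos 3, char 'e'): match length 0
  offset=2 (pos 2, char 'c'): match length 4
  offset=3 (pos 1, char 'c'): match length 1
  offset=4 (pos 0, char 'a'): match length 0
Longest match has length 4 at offset 2.
next_char = character at position 4 + 4 = 8 -> 'e'

Best match: offset=2, length=4 (matching 'cece' starting at position 2)
LZ77 triple: (2, 4, 'e')


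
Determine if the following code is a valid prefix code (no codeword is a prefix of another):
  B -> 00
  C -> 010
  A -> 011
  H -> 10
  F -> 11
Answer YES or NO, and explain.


Checking each pair (does one codeword prefix another?):
  B='00' vs C='010': no prefix
  B='00' vs A='011': no prefix
  B='00' vs H='10': no prefix
  B='00' vs F='11': no prefix
  C='010' vs B='00': no prefix
  C='010' vs A='011': no prefix
  C='010' vs H='10': no prefix
  C='010' vs F='11': no prefix
  A='011' vs B='00': no prefix
  A='011' vs C='010': no prefix
  A='011' vs H='10': no prefix
  A='011' vs F='11': no prefix
  H='10' vs B='00': no prefix
  H='10' vs C='010': no prefix
  H='10' vs A='011': no prefix
  H='10' vs F='11': no prefix
  F='11' vs B='00': no prefix
  F='11' vs C='010': no prefix
  F='11' vs A='011': no prefix
  F='11' vs H='10': no prefix
No violation found over all pairs.

YES -- this is a valid prefix code. No codeword is a prefix of any other codeword.


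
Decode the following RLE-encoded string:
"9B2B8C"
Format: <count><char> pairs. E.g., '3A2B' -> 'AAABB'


Expanding each <count><char> pair:
  9B -> 'BBBBBBBBB'
  2B -> 'BB'
  8C -> 'CCCCCCCC'

Decoded = BBBBBBBBBBBCCCCCCCC


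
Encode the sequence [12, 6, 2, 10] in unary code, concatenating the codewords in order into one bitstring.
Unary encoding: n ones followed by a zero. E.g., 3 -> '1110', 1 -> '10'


Encode each number as n ones followed by a terminating 0:
  12 -> 1111111111110 (13 bits)
  6 -> 1111110 (7 bits)
  2 -> 110 (3 bits)
  10 -> 11111111110 (11 bits)
Total length = 13 + 7 + 3 + 11 = 34 bits.

Unary([12, 6, 2, 10]) = 1111111111110111111011011111111110 (34 bits)


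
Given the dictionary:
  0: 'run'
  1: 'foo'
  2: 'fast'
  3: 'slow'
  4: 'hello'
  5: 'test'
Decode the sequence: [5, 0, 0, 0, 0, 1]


Look up each index in the dictionary:
  5 -> 'test'
  0 -> 'run'
  0 -> 'run'
  0 -> 'run'
  0 -> 'run'
  1 -> 'foo'

Decoded: "test run run run run foo"


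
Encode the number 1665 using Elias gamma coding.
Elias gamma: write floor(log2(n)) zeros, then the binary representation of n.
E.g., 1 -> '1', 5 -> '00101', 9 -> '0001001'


num_bits = floor(log2(1665)) + 1 = 11
leading_zeros = num_bits - 1 = 10
binary(1665) = 11010000001

Elias gamma(1665) = '0000000000' + '11010000001' = 000000000011010000001 (21 bits)


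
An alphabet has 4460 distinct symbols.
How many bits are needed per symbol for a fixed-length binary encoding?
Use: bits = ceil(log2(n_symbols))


log2(4460) = 12.1228
Bracket: 2^12 = 4096 < 4460 <= 2^13 = 8192
So ceil(log2(4460)) = 13

bits = ceil(log2(4460)) = ceil(12.1228) = 13 bits


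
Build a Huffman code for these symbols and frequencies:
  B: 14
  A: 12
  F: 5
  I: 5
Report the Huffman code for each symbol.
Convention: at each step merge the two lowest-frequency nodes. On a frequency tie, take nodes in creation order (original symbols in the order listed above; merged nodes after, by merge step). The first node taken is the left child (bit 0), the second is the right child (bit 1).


Huffman tree construction:
Step 1: Merge F(5) + I(5) = 10
Step 2: Merge (F+I)(10) + A(12) = 22
Step 3: Merge B(14) + ((F+I)+A)(22) = 36
Read each symbol's code off the tree from the root (left child = 0, right child = 1).

Codes:
  B: 0 (length 1)
  A: 11 (length 2)
  F: 100 (length 3)
  I: 101 (length 3)
Average code length: 68/36 = 1.8889 bits/symbol


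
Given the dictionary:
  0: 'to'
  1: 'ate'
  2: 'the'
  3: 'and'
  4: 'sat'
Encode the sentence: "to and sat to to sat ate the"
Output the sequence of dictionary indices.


Look up each word in the dictionary:
  'to' -> 0
  'and' -> 3
  'sat' -> 4
  'to' -> 0
  'to' -> 0
  'sat' -> 4
  'ate' -> 1
  'the' -> 2

Encoded: [0, 3, 4, 0, 0, 4, 1, 2]


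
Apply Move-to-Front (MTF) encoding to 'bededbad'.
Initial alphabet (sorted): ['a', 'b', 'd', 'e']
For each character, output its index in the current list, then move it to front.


MTF encoding:
'b': index 1 in ['a', 'b', 'd', 'e'] -> ['b', 'a', 'd', 'e']
'e': index 3 in ['b', 'a', 'd', 'e'] -> ['e', 'b', 'a', 'd']
'd': index 3 in ['e', 'b', 'a', 'd'] -> ['d', 'e', 'b', 'a']
'e': index 1 in ['d', 'e', 'b', 'a'] -> ['e', 'd', 'b', 'a']
'd': index 1 in ['e', 'd', 'b', 'a'] -> ['d', 'e', 'b', 'a']
'b': index 2 in ['d', 'e', 'b', 'a'] -> ['b', 'd', 'e', 'a']
'a': index 3 in ['b', 'd', 'e', 'a'] -> ['a', 'b', 'd', 'e']
'd': index 2 in ['a', 'b', 'd', 'e'] -> ['d', 'a', 'b', 'e']


Output: [1, 3, 3, 1, 1, 2, 3, 2]


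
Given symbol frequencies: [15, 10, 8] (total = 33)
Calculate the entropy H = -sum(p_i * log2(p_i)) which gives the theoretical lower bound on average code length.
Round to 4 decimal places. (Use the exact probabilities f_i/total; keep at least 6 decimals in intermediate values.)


Per-symbol terms -p_i * log2(p_i) with p_i = f_i/33:
  p = 15/33 = 0.454545: log2(p) = -1.137504, -p*log2(p) = 0.517047
  p = 10/33 = 0.303030: log2(p) = -1.722466, -p*log2(p) = 0.521959
  p = 8/33 = 0.242424: log2(p) = -2.044394, -p*log2(p) = 0.495611
H = 0.517047 + 0.521959 + 0.495611 = 1.534617

H = 1.5346 bits/symbol


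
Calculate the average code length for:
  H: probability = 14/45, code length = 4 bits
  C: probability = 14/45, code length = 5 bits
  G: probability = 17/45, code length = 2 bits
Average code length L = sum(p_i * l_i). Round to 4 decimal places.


Weighted contributions p_i * l_i:
  H: (14/45) * 4 = 56/45
  C: (14/45) * 5 = 70/45
  G: (17/45) * 2 = 34/45
Sum = (56 + 70 + 34)/45 = 160/45

L = 160/45 = 3.5556 bits/symbol


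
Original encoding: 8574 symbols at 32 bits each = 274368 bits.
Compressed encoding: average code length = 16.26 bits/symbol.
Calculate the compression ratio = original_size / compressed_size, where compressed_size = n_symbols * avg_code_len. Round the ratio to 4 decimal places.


original_size = n_symbols * orig_bits = 8574 * 32 = 274368 bits
compressed_size = n_symbols * avg_code_len = 8574 * 16.26 = 139413.24 bits
ratio = original_size / compressed_size = 274368 / 139413.24 = 1.968

Compression ratio = 1.968


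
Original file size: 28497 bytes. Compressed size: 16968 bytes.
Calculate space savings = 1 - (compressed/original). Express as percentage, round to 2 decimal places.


ratio = compressed/original = 16968/28497 = 0.595431
savings = 1 - ratio = 1 - 0.595431 = 0.404569
as a percentage: 0.404569 * 100 = 40.46%

Space savings = 1 - 16968/28497 = 40.46%


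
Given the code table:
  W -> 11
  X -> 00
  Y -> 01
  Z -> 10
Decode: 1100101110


Decoding:
11 -> W
00 -> X
10 -> Z
11 -> W
10 -> Z


Result: WXZWZ


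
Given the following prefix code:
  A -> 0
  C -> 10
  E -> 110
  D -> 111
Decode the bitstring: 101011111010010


Decoding step by step:
Bits 10 -> C
Bits 10 -> C
Bits 111 -> D
Bits 110 -> E
Bits 10 -> C
Bits 0 -> A
Bits 10 -> C


Decoded message: CCDECAC


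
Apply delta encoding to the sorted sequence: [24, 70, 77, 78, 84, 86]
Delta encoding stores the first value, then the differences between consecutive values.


First value: 24
Deltas:
  70 - 24 = 46
  77 - 70 = 7
  78 - 77 = 1
  84 - 78 = 6
  86 - 84 = 2


Delta encoded: [24, 46, 7, 1, 6, 2]


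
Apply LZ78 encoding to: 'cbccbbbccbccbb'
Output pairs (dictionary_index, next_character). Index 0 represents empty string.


LZ78 encoding steps:
Dictionary: {0: ''}
Step 1: w='' (idx 0), next='c' -> output (0, 'c'), add 'c' as idx 1
Step 2: w='' (idx 0), next='b' -> output (0, 'b'), add 'b' as idx 2
Step 3: w='c' (idx 1), next='c' -> output (1, 'c'), add 'cc' as idx 3
Step 4: w='b' (idx 2), next='b' -> output (2, 'b'), add 'bb' as idx 4
Step 5: w='b' (idx 2), next='c' -> output (2, 'c'), add 'bc' as idx 5
Step 6: w='c' (idx 1), next='b' -> output (1, 'b'), add 'cb' as idx 6
Step 7: w='cc' (idx 3), next='b' -> output (3, 'b'), add 'ccb' as idx 7
Step 8: w='b' (idx 2), end of input -> output (2, '')


Encoded: [(0, 'c'), (0, 'b'), (1, 'c'), (2, 'b'), (2, 'c'), (1, 'b'), (3, 'b'), (2, '')]


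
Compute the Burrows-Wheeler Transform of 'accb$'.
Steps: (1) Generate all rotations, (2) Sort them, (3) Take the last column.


Rotations (sorted):
  0: $accb -> last char: b
  1: accb$ -> last char: $
  2: b$acc -> last char: c
  3: cb$ac -> last char: c
  4: ccb$a -> last char: a


BWT = b$cca


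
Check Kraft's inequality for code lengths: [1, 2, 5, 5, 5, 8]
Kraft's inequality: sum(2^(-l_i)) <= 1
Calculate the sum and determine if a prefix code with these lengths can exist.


Sum = 2^(-1) + 2^(-2) + 2^(-5) + 2^(-5) + 2^(-5) + 2^(-8)
    = 0.5 + 0.25 + 0.03125 + 0.03125 + 0.03125 + 0.00390625
    = 217/256 = 0.84765625
Since 0.84765625 <= 1, Kraft's inequality IS satisfied.
A prefix code with these lengths CAN exist.

Kraft sum = 0.84765625. Satisfied.


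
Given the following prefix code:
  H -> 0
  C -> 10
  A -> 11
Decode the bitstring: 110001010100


Decoding step by step:
Bits 11 -> A
Bits 0 -> H
Bits 0 -> H
Bits 0 -> H
Bits 10 -> C
Bits 10 -> C
Bits 10 -> C
Bits 0 -> H


Decoded message: AHHHCCCH


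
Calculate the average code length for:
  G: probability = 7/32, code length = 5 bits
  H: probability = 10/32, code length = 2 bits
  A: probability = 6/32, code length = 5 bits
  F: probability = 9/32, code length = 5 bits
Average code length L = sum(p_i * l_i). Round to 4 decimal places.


Weighted contributions p_i * l_i:
  G: (7/32) * 5 = 35/32
  H: (10/32) * 2 = 20/32
  A: (6/32) * 5 = 30/32
  F: (9/32) * 5 = 45/32
Sum = (35 + 20 + 30 + 45)/32 = 130/32

L = 130/32 = 4.0625 bits/symbol


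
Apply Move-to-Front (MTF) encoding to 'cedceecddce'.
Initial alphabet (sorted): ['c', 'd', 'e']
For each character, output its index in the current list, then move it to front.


MTF encoding:
'c': index 0 in ['c', 'd', 'e'] -> ['c', 'd', 'e']
'e': index 2 in ['c', 'd', 'e'] -> ['e', 'c', 'd']
'd': index 2 in ['e', 'c', 'd'] -> ['d', 'e', 'c']
'c': index 2 in ['d', 'e', 'c'] -> ['c', 'd', 'e']
'e': index 2 in ['c', 'd', 'e'] -> ['e', 'c', 'd']
'e': index 0 in ['e', 'c', 'd'] -> ['e', 'c', 'd']
'c': index 1 in ['e', 'c', 'd'] -> ['c', 'e', 'd']
'd': index 2 in ['c', 'e', 'd'] -> ['d', 'c', 'e']
'd': index 0 in ['d', 'c', 'e'] -> ['d', 'c', 'e']
'c': index 1 in ['d', 'c', 'e'] -> ['c', 'd', 'e']
'e': index 2 in ['c', 'd', 'e'] -> ['e', 'c', 'd']


Output: [0, 2, 2, 2, 2, 0, 1, 2, 0, 1, 2]


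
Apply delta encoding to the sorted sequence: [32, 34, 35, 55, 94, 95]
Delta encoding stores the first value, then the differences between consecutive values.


First value: 32
Deltas:
  34 - 32 = 2
  35 - 34 = 1
  55 - 35 = 20
  94 - 55 = 39
  95 - 94 = 1


Delta encoded: [32, 2, 1, 20, 39, 1]


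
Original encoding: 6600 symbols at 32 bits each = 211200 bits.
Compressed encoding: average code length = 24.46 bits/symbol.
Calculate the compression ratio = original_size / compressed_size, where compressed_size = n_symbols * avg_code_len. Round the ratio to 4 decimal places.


original_size = n_symbols * orig_bits = 6600 * 32 = 211200 bits
compressed_size = n_symbols * avg_code_len = 6600 * 24.46 = 161436.0 bits
ratio = original_size / compressed_size = 211200 / 161436.0 = 1.3083

Compression ratio = 1.3083


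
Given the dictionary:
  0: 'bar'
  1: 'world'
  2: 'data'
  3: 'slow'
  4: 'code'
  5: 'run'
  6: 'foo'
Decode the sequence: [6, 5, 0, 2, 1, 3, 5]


Look up each index in the dictionary:
  6 -> 'foo'
  5 -> 'run'
  0 -> 'bar'
  2 -> 'data'
  1 -> 'world'
  3 -> 'slow'
  5 -> 'run'

Decoded: "foo run bar data world slow run"


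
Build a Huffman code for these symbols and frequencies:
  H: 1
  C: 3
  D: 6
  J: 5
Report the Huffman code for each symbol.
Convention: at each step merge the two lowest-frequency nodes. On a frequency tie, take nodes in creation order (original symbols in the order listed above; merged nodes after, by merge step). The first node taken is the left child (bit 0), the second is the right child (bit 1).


Huffman tree construction:
Step 1: Merge H(1) + C(3) = 4
Step 2: Merge (H+C)(4) + J(5) = 9
Step 3: Merge D(6) + ((H+C)+J)(9) = 15
Read each symbol's code off the tree from the root (left child = 0, right child = 1).

Codes:
  H: 100 (length 3)
  C: 101 (length 3)
  D: 0 (length 1)
  J: 11 (length 2)
Average code length: 28/15 = 1.8667 bits/symbol


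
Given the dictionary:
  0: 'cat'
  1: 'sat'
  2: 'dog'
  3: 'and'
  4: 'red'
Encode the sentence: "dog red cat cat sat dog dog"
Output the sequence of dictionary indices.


Look up each word in the dictionary:
  'dog' -> 2
  'red' -> 4
  'cat' -> 0
  'cat' -> 0
  'sat' -> 1
  'dog' -> 2
  'dog' -> 2

Encoded: [2, 4, 0, 0, 1, 2, 2]


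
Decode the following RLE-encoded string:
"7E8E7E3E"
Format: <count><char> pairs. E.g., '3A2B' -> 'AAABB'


Expanding each <count><char> pair:
  7E -> 'EEEEEEE'
  8E -> 'EEEEEEEE'
  7E -> 'EEEEEEE'
  3E -> 'EEE'

Decoded = EEEEEEEEEEEEEEEEEEEEEEEEE


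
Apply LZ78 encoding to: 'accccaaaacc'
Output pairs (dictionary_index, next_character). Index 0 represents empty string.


LZ78 encoding steps:
Dictionary: {0: ''}
Step 1: w='' (idx 0), next='a' -> output (0, 'a'), add 'a' as idx 1
Step 2: w='' (idx 0), next='c' -> output (0, 'c'), add 'c' as idx 2
Step 3: w='c' (idx 2), next='c' -> output (2, 'c'), add 'cc' as idx 3
Step 4: w='c' (idx 2), next='a' -> output (2, 'a'), add 'ca' as idx 4
Step 5: w='a' (idx 1), next='a' -> output (1, 'a'), add 'aa' as idx 5
Step 6: w='a' (idx 1), next='c' -> output (1, 'c'), add 'ac' as idx 6
Step 7: w='c' (idx 2), end of input -> output (2, '')


Encoded: [(0, 'a'), (0, 'c'), (2, 'c'), (2, 'a'), (1, 'a'), (1, 'c'), (2, '')]


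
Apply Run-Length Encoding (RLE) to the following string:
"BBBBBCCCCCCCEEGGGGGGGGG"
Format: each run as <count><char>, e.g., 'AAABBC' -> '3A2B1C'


Scanning runs left to right:
  i=0: run of 'B' x 5 -> '5B'
  i=5: run of 'C' x 7 -> '7C'
  i=12: run of 'E' x 2 -> '2E'
  i=14: run of 'G' x 9 -> '9G'

RLE = 5B7C2E9G


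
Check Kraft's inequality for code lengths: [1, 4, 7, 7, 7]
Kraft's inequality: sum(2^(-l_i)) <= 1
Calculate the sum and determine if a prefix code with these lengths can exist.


Sum = 2^(-1) + 2^(-4) + 2^(-7) + 2^(-7) + 2^(-7)
    = 0.5 + 0.0625 + 0.0078125 + 0.0078125 + 0.0078125
    = 75/128 = 0.5859375
Since 0.5859375 <= 1, Kraft's inequality IS satisfied.
A prefix code with these lengths CAN exist.

Kraft sum = 0.5859375. Satisfied.


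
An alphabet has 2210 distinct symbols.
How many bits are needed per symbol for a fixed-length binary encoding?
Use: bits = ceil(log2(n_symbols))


log2(2210) = 11.1098
Bracket: 2^11 = 2048 < 2210 <= 2^12 = 4096
So ceil(log2(2210)) = 12

bits = ceil(log2(2210)) = ceil(11.1098) = 12 bits


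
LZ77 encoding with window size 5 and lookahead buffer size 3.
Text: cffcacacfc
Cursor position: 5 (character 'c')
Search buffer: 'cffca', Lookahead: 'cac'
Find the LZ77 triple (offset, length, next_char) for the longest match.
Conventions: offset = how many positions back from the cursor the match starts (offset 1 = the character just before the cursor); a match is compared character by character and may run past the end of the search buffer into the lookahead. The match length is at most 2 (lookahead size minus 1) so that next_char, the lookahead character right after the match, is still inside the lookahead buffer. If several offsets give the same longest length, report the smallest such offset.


Try each offset into the search buffer:
  offset=1 (pos 4, char 'a'): match length 0
  offset=2 (pos 3, char 'c'): match length 2
  offset=3 (pos 2, char 'f'): match length 0
  offset=4 (pos 1, char 'f'): match length 0
  offset=5 (pos 0, char 'c'): match length 1
Longest match has length 2 at offset 2.
next_char = character at position 5 + 2 = 7 -> 'c'

Best match: offset=2, length=2 (matching 'ca' starting at position 3)
LZ77 triple: (2, 2, 'c')


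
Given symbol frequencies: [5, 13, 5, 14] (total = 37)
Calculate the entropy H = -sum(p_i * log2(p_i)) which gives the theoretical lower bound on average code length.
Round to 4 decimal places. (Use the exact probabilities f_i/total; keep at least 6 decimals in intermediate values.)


Per-symbol terms -p_i * log2(p_i) with p_i = f_i/37:
  p = 5/37 = 0.135135: log2(p) = -2.887525, -p*log2(p) = 0.390206
  p = 13/37 = 0.351351: log2(p) = -1.509014, -p*log2(p) = 0.530194
  p = 5/37 = 0.135135: log2(p) = -2.887525, -p*log2(p) = 0.390206
  p = 14/37 = 0.378378: log2(p) = -1.402098, -p*log2(p) = 0.530524
H = 0.390206 + 0.530194 + 0.390206 + 0.530524 = 1.841130

H = 1.8411 bits/symbol


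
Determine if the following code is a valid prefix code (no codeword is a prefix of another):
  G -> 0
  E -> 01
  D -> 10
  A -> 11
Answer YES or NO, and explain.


Checking each pair (does one codeword prefix another?):
  G='0' vs E='01': prefix -- VIOLATION

NO -- this is NOT a valid prefix code. G (0) is a prefix of E (01).


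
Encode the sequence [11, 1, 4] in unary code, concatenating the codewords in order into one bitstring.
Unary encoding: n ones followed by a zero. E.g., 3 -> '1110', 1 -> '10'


Encode each number as n ones followed by a terminating 0:
  11 -> 111111111110 (12 bits)
  1 -> 10 (2 bits)
  4 -> 11110 (5 bits)
Total length = 12 + 2 + 5 = 19 bits.

Unary([11, 1, 4]) = 1111111111101011110 (19 bits)


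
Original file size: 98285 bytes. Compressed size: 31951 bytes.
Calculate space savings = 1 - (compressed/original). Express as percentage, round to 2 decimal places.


ratio = compressed/original = 31951/98285 = 0.325085
savings = 1 - ratio = 1 - 0.325085 = 0.674915
as a percentage: 0.674915 * 100 = 67.49%

Space savings = 1 - 31951/98285 = 67.49%


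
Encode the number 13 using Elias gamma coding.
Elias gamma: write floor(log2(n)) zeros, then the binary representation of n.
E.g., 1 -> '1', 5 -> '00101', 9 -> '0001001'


num_bits = floor(log2(13)) + 1 = 4
leading_zeros = num_bits - 1 = 3
binary(13) = 1101

Elias gamma(13) = '000' + '1101' = 0001101 (7 bits)


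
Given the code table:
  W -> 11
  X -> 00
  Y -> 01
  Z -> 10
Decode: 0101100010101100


Decoding:
01 -> Y
01 -> Y
10 -> Z
00 -> X
10 -> Z
10 -> Z
11 -> W
00 -> X


Result: YYZXZZWX


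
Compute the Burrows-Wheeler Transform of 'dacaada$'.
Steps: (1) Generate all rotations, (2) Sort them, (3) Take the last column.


Rotations (sorted):
  0: $dacaada -> last char: a
  1: a$dacaad -> last char: d
  2: aada$dac -> last char: c
  3: acaada$d -> last char: d
  4: ada$daca -> last char: a
  5: caada$da -> last char: a
  6: da$dacaa -> last char: a
  7: dacaada$ -> last char: $


BWT = adcdaaa$


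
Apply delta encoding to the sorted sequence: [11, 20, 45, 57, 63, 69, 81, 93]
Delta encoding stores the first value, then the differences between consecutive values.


First value: 11
Deltas:
  20 - 11 = 9
  45 - 20 = 25
  57 - 45 = 12
  63 - 57 = 6
  69 - 63 = 6
  81 - 69 = 12
  93 - 81 = 12


Delta encoded: [11, 9, 25, 12, 6, 6, 12, 12]


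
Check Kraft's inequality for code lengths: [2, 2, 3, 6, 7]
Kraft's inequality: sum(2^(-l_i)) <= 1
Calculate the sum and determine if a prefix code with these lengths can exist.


Sum = 2^(-2) + 2^(-2) + 2^(-3) + 2^(-6) + 2^(-7)
    = 0.25 + 0.25 + 0.125 + 0.015625 + 0.0078125
    = 83/128 = 0.6484375
Since 0.6484375 <= 1, Kraft's inequality IS satisfied.
A prefix code with these lengths CAN exist.

Kraft sum = 0.6484375. Satisfied.


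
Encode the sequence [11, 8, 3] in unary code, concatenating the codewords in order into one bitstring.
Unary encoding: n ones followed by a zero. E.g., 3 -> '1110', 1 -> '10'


Encode each number as n ones followed by a terminating 0:
  11 -> 111111111110 (12 bits)
  8 -> 111111110 (9 bits)
  3 -> 1110 (4 bits)
Total length = 12 + 9 + 4 = 25 bits.

Unary([11, 8, 3]) = 1111111111101111111101110 (25 bits)


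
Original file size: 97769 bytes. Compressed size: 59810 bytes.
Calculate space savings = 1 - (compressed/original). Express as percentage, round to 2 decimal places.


ratio = compressed/original = 59810/97769 = 0.611748
savings = 1 - ratio = 1 - 0.611748 = 0.388252
as a percentage: 0.388252 * 100 = 38.83%

Space savings = 1 - 59810/97769 = 38.83%


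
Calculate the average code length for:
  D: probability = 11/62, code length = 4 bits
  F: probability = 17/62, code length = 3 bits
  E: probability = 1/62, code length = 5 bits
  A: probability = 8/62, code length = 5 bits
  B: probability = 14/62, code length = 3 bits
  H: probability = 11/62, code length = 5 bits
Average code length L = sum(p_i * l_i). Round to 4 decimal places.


Weighted contributions p_i * l_i:
  D: (11/62) * 4 = 44/62
  F: (17/62) * 3 = 51/62
  E: (1/62) * 5 = 5/62
  A: (8/62) * 5 = 40/62
  B: (14/62) * 3 = 42/62
  H: (11/62) * 5 = 55/62
Sum = (44 + 51 + 5 + 40 + 42 + 55)/62 = 237/62

L = 237/62 = 3.8226 bits/symbol


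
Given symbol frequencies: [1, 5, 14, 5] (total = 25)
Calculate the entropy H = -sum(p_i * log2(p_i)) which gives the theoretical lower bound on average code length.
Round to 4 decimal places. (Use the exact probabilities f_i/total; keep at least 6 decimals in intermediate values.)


Per-symbol terms -p_i * log2(p_i) with p_i = f_i/25:
  p = 1/25 = 0.040000: log2(p) = -4.643856, -p*log2(p) = 0.185754
  p = 5/25 = 0.200000: log2(p) = -2.321928, -p*log2(p) = 0.464386
  p = 14/25 = 0.560000: log2(p) = -0.836501, -p*log2(p) = 0.468441
  p = 5/25 = 0.200000: log2(p) = -2.321928, -p*log2(p) = 0.464386
H = 0.185754 + 0.464386 + 0.468441 + 0.464386 = 1.582967

H = 1.583 bits/symbol


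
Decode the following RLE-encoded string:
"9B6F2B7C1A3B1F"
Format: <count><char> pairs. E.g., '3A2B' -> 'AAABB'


Expanding each <count><char> pair:
  9B -> 'BBBBBBBBB'
  6F -> 'FFFFFF'
  2B -> 'BB'
  7C -> 'CCCCCCC'
  1A -> 'A'
  3B -> 'BBB'
  1F -> 'F'

Decoded = BBBBBBBBBFFFFFFBBCCCCCCCABBBF


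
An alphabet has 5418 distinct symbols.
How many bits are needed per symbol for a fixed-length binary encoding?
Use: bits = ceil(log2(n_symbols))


log2(5418) = 12.4035
Bracket: 2^12 = 4096 < 5418 <= 2^13 = 8192
So ceil(log2(5418)) = 13

bits = ceil(log2(5418)) = ceil(12.4035) = 13 bits


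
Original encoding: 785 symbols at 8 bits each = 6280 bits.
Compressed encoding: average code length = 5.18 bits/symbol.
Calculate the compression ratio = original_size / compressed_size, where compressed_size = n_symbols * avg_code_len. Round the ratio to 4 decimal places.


original_size = n_symbols * orig_bits = 785 * 8 = 6280 bits
compressed_size = n_symbols * avg_code_len = 785 * 5.18 = 4066.3 bits
ratio = original_size / compressed_size = 6280 / 4066.3 = 1.5444

Compression ratio = 1.5444


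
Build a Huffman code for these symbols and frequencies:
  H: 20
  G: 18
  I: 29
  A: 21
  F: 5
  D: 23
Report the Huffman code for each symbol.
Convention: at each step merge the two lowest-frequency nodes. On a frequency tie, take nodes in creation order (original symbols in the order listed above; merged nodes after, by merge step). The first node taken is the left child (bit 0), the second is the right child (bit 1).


Huffman tree construction:
Step 1: Merge F(5) + G(18) = 23
Step 2: Merge H(20) + A(21) = 41
Step 3: Merge D(23) + (F+G)(23) = 46
Step 4: Merge I(29) + (H+A)(41) = 70
Step 5: Merge (D+(F+G))(46) + (I+(H+A))(70) = 116
Read each symbol's code off the tree from the root (left child = 0, right child = 1).

Codes:
  H: 110 (length 3)
  G: 011 (length 3)
  I: 10 (length 2)
  A: 111 (length 3)
  F: 010 (length 3)
  D: 00 (length 2)
Average code length: 296/116 = 2.5517 bits/symbol


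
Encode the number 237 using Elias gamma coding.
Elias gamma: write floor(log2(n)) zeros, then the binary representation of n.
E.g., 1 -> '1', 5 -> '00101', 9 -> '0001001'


num_bits = floor(log2(237)) + 1 = 8
leading_zeros = num_bits - 1 = 7
binary(237) = 11101101

Elias gamma(237) = '0000000' + '11101101' = 000000011101101 (15 bits)


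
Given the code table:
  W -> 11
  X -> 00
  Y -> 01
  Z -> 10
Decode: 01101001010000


Decoding:
01 -> Y
10 -> Z
10 -> Z
01 -> Y
01 -> Y
00 -> X
00 -> X


Result: YZZYYXX


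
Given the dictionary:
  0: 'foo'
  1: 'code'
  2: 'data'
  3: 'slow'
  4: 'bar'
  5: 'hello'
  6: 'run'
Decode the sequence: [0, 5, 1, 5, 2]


Look up each index in the dictionary:
  0 -> 'foo'
  5 -> 'hello'
  1 -> 'code'
  5 -> 'hello'
  2 -> 'data'

Decoded: "foo hello code hello data"


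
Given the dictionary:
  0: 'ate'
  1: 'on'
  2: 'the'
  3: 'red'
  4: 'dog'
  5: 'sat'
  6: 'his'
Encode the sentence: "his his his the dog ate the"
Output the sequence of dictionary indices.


Look up each word in the dictionary:
  'his' -> 6
  'his' -> 6
  'his' -> 6
  'the' -> 2
  'dog' -> 4
  'ate' -> 0
  'the' -> 2

Encoded: [6, 6, 6, 2, 4, 0, 2]


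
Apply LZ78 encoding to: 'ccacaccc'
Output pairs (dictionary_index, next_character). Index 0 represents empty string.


LZ78 encoding steps:
Dictionary: {0: ''}
Step 1: w='' (idx 0), next='c' -> output (0, 'c'), add 'c' as idx 1
Step 2: w='c' (idx 1), next='a' -> output (1, 'a'), add 'ca' as idx 2
Step 3: w='ca' (idx 2), next='c' -> output (2, 'c'), add 'cac' as idx 3
Step 4: w='c' (idx 1), next='c' -> output (1, 'c'), add 'cc' as idx 4


Encoded: [(0, 'c'), (1, 'a'), (2, 'c'), (1, 'c')]


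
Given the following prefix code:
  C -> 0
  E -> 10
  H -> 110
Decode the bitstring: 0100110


Decoding step by step:
Bits 0 -> C
Bits 10 -> E
Bits 0 -> C
Bits 110 -> H


Decoded message: CECH


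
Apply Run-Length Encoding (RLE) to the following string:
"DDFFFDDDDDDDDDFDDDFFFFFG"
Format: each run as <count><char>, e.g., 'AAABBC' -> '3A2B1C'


Scanning runs left to right:
  i=0: run of 'D' x 2 -> '2D'
  i=2: run of 'F' x 3 -> '3F'
  i=5: run of 'D' x 9 -> '9D'
  i=14: run of 'F' x 1 -> '1F'
  i=15: run of 'D' x 3 -> '3D'
  i=18: run of 'F' x 5 -> '5F'
  i=23: run of 'G' x 1 -> '1G'

RLE = 2D3F9D1F3D5F1G


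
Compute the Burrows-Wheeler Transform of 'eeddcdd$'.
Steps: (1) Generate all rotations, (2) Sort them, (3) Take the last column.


Rotations (sorted):
  0: $eeddcdd -> last char: d
  1: cdd$eedd -> last char: d
  2: d$eeddcd -> last char: d
  3: dcdd$eed -> last char: d
  4: dd$eeddc -> last char: c
  5: ddcdd$ee -> last char: e
  6: eddcdd$e -> last char: e
  7: eeddcdd$ -> last char: $


BWT = ddddcee$


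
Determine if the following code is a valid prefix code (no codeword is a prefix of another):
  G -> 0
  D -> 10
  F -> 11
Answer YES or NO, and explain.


Checking each pair (does one codeword prefix another?):
  G='0' vs D='10': no prefix
  G='0' vs F='11': no prefix
  D='10' vs G='0': no prefix
  D='10' vs F='11': no prefix
  F='11' vs G='0': no prefix
  F='11' vs D='10': no prefix
No violation found over all pairs.

YES -- this is a valid prefix code. No codeword is a prefix of any other codeword.


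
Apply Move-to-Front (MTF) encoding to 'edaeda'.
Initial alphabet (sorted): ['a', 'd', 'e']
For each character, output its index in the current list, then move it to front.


MTF encoding:
'e': index 2 in ['a', 'd', 'e'] -> ['e', 'a', 'd']
'd': index 2 in ['e', 'a', 'd'] -> ['d', 'e', 'a']
'a': index 2 in ['d', 'e', 'a'] -> ['a', 'd', 'e']
'e': index 2 in ['a', 'd', 'e'] -> ['e', 'a', 'd']
'd': index 2 in ['e', 'a', 'd'] -> ['d', 'e', 'a']
'a': index 2 in ['d', 'e', 'a'] -> ['a', 'd', 'e']


Output: [2, 2, 2, 2, 2, 2]


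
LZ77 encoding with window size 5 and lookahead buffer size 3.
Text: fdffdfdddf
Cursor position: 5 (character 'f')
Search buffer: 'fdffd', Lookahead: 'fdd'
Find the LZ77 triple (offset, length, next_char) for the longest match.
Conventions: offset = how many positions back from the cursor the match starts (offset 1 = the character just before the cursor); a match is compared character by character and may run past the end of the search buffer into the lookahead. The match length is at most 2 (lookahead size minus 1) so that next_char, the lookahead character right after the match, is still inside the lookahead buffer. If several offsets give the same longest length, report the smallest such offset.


Try each offset into the search buffer:
  offset=1 (pos 4, char 'd'): match length 0
  offset=2 (pos 3, char 'f'): match length 2
  offset=3 (pos 2, char 'f'): match length 1
  offset=4 (pos 1, char 'd'): match length 0
  offset=5 (pos 0, char 'f'): match length 2
Longest match has length 2, found at offsets 2, 5; take the smallest, offset 2.
next_char = character at position 5 + 2 = 7 -> 'd'

Best match: offset=2, length=2 (matching 'fd' starting at position 3)
LZ77 triple: (2, 2, 'd')


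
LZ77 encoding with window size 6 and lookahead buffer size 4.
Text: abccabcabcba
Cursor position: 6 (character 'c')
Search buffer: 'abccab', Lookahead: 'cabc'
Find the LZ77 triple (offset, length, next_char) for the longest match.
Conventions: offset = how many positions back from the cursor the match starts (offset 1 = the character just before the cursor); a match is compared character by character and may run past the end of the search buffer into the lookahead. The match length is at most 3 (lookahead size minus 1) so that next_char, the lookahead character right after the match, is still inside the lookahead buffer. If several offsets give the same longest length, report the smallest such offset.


Try each offset into the search buffer:
  offset=1 (pos 5, char 'b'): match length 0
  offset=2 (pos 4, char 'a'): match length 0
  offset=3 (pos 3, char 'c'): match length 3
  offset=4 (pos 2, char 'c'): match length 1
  offset=5 (pos 1, char 'b'): match length 0
  offset=6 (pos 0, char 'a'): match length 0
Longest match has length 3 at offset 3.
next_char = character at position 6 + 3 = 9 -> 'c'

Best match: offset=3, length=3 (matching 'cab' starting at position 3)
LZ77 triple: (3, 3, 'c')
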